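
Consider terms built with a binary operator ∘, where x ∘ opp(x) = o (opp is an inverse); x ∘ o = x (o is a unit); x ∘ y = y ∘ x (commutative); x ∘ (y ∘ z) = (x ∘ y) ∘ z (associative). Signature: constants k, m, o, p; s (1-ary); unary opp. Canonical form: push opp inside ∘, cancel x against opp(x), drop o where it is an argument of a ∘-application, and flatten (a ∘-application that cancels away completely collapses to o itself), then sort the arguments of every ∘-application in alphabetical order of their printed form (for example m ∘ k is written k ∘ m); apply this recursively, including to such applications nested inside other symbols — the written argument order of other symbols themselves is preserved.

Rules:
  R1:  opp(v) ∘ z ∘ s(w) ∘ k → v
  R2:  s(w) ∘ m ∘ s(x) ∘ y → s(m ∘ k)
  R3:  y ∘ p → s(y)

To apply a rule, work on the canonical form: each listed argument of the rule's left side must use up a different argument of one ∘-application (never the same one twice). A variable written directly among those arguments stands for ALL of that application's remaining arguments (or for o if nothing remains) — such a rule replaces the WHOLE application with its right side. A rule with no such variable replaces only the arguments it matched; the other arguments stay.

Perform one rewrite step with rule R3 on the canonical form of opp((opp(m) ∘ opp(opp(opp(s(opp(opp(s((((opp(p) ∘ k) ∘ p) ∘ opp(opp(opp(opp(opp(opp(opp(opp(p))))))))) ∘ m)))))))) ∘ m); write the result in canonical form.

Answer: s(s(s(k ∘ m)))

Derivation:
Canonical form:  s(s(k ∘ m ∘ p))
Match R3:  consume p;  y := k ∘ m
The variable takes the whole remainder — replace the entire application.
New term:  s(s(s(k ∘ m)))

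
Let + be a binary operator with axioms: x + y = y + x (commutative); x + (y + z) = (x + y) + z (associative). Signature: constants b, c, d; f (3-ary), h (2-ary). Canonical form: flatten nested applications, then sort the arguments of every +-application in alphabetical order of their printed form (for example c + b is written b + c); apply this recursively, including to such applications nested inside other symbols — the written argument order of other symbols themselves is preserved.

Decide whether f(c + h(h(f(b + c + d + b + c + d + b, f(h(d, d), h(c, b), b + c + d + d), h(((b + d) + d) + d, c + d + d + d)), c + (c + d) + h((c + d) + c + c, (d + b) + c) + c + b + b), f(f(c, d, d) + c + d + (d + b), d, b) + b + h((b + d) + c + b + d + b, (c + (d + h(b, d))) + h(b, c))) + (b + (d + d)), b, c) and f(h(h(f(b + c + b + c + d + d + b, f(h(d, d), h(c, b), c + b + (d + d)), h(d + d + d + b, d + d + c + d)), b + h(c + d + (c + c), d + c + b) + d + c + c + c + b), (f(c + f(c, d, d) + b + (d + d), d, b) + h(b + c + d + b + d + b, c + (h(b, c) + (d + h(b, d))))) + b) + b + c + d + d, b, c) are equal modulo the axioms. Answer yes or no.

Answer: yes — both canonical forms are f(b + c + d + d + h(h(f(b + b + b + c + c + d + d, f(h(d, d), h(c, b), b + c + d + d), h(b + d + d + d, c + d + d + d)), b + b + c + c + c + d + h(c + c + c + d, b + c + d)), b + f(b + c + d + d + f(c, d, d), d, b) + h(b + b + b + c + d + d, c + d + h(b, c) + h(b, d))), b, c)

Derivation:
Left:  f(c + h(h(f(b + c + d + b + c + d + b, f(h(d, d), h(c, b), b + c + d + d), h(((b + d) + d) + d, c + d + d + d)), c + (c + d) + h((c + d) + c + c, (d + b) + c) + c + b + b), f(f(c, d, d) + c + d + (d + b), d, b) + b + h((b + d) + c + b + d + b, (c + (d + h(b, d))) + h(b, c))) + (b + (d + d)), b, c)
  Work inside:  c + h(h(f(b + c + d + b + c + d + b, f(h(d, d), h(c, b), b + c + d + d), h(((b + d) + d) + d, c + d + d + d)), c + (c + d) + h((c + d) + c + c, (d + b) + c) + c + b + b), f(f(c, d, d) + c + d + (d + b), d, b) + b + h((b + d) + c + b + d + b, (c + (d + h(b, d))) + h(b, c))) + (b + (d + d))
  Flatten:  c + h(h(f(b + c + d + b + c + d + b, f(h(d, d), h(c, b), b + c + d + d), h(((b + d) + d) + d, c + d + d + d)), c + (c + d) + h((c + d) + c + c, (d + b) + c) + c + b + b), f(f(c, d, d) + c + d + (d + b), d, b) + b + h((b + d) + c + b + d + b, (c + (d + h(b, d))) + h(b, c))) + b + d + d
  Simplify inside:  h(h(f(b + c + d + b + c + d + b, f(h(d, d), h(c, b), b + c + d + d), h(((b + d) + d) + d, c + d + d + d)), c + (c + d) + h((c + d) + c + c, (d + b) + c) + c + b + b), f(f(c, d, d) + c + d + (d + b), d, b) + b + h((b + d) + c + b + d + b, (c + (d + h(b, d))) + h(b, c)))  →  h(h(f(b + b + b + c + c + d + d, f(h(d, d), h(c, b), b + c + d + d), h(b + d + d + d, c + d + d + d)), b + b + c + c + c + d + h(c + c + c + d, b + c + d)), b + f(b + c + d + d + f(c, d, d), d, b) + h(b + b + b + c + d + d, c + d + h(b, c) + h(b, d)))
  Order the arguments:  b + c + d + d + h(h(f(b + b + b + c + c + d + d, f(h(d, d), h(c, b), b + c + d + d), h(b + d + d + d, c + d + d + d)), b + b + c + c + c + d + h(c + c + c + d, b + c + d)), b + f(b + c + d + d + f(c, d, d), d, b) + h(b + b + b + c + d + d, c + d + h(b, c) + h(b, d)))
  Put back:  f(b + c + d + d + h(h(f(b + b + b + c + c + d + d, f(h(d, d), h(c, b), b + c + d + d), h(b + d + d + d, c + d + d + d)), b + b + c + c + c + d + h(c + c + c + d, b + c + d)), b + f(b + c + d + d + f(c, d, d), d, b) + h(b + b + b + c + d + d, c + d + h(b, c) + h(b, d))), b, c)
Right:  f(h(h(f(b + c + b + c + d + d + b, f(h(d, d), h(c, b), c + b + (d + d)), h(d + d + d + b, d + d + c + d)), b + h(c + d + (c + c), d + c + b) + d + c + c + c + b), (f(c + f(c, d, d) + b + (d + d), d, b) + h(b + c + d + b + d + b, c + (h(b, c) + (d + h(b, d))))) + b) + b + c + d + d, b, c)
  Focus inside:  h(h(f(b + c + b + c + d + d + b, f(h(d, d), h(c, b), c + b + (d + d)), h(d + d + d + b, d + d + c + d)), b + h(c + d + (c + c), d + c + b) + d + c + c + c + b), (f(c + f(c, d, d) + b + (d + d), d, b) + h(b + c + d + b + d + b, c + (h(b, c) + (d + h(b, d))))) + b) + b + c + d + d
  Simplify inside:  h(h(f(b + c + b + c + d + d + b, f(h(d, d), h(c, b), c + b + (d + d)), h(d + d + d + b, d + d + c + d)), b + h(c + d + (c + c), d + c + b) + d + c + c + c + b), (f(c + f(c, d, d) + b + (d + d), d, b) + h(b + c + d + b + d + b, c + (h(b, c) + (d + h(b, d))))) + b)  →  h(h(f(b + b + b + c + c + d + d, f(h(d, d), h(c, b), b + c + d + d), h(b + d + d + d, c + d + d + d)), b + b + c + c + c + d + h(c + c + c + d, b + c + d)), b + f(b + c + d + d + f(c, d, d), d, b) + h(b + b + b + c + d + d, c + d + h(b, c) + h(b, d)))
  Sort arguments:  b + c + d + d + h(h(f(b + b + b + c + c + d + d, f(h(d, d), h(c, b), b + c + d + d), h(b + d + d + d, c + d + d + d)), b + b + c + c + c + d + h(c + c + c + d, b + c + d)), b + f(b + c + d + d + f(c, d, d), d, b) + h(b + b + b + c + d + d, c + d + h(b, c) + h(b, d)))
  Rebuild:  f(b + c + d + d + h(h(f(b + b + b + c + c + d + d, f(h(d, d), h(c, b), b + c + d + d), h(b + d + d + d, c + d + d + d)), b + b + c + c + c + d + h(c + c + c + d, b + c + d)), b + f(b + c + d + d + f(c, d, d), d, b) + h(b + b + b + c + d + d, c + d + h(b, c) + h(b, d))), b, c)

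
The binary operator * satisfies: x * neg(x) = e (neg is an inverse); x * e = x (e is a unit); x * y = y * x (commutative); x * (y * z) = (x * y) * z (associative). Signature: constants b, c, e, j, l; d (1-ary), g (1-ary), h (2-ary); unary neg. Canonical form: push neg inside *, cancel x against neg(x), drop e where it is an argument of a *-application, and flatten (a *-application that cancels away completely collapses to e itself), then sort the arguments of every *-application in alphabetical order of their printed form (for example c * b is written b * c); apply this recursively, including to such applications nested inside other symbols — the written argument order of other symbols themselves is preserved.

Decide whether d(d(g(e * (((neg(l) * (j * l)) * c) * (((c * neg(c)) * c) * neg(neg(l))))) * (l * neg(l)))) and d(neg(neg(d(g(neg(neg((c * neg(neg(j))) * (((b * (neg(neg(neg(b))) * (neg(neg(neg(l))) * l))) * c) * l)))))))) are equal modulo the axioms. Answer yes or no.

Left:  d(d(g(e * (((neg(l) * (j * l)) * c) * (((c * neg(c)) * c) * neg(neg(l))))) * (l * neg(l))))
  Focus inside:  g(e * (((neg(l) * (j * l)) * c) * (((c * neg(c)) * c) * neg(neg(l))))) * (l * neg(l))
  Push neg inside:  distribute neg over * and collapse double neg
  Cancel:  l cancels
  Collect:  g(c * c * j * l)
  Reassemble:  d(d(g(c * c * j * l)))
Right:  d(neg(neg(d(g(neg(neg((c * neg(neg(j))) * (((b * (neg(neg(neg(b))) * (neg(neg(neg(l))) * l))) * c) * l))))))))
  Descend into:  (c * neg(neg(j))) * (((b * (neg(neg(neg(b))) * (neg(neg(neg(l))) * l))) * c) * l)
  Push neg inside:  distribute neg over * and collapse double neg
  Cancel:  b cancels
  Combine occurrences:  c * c * j * l
  Put back:  d(d(g(c * c * j * l)))

Answer: yes — both canonical forms are d(d(g(c * c * j * l)))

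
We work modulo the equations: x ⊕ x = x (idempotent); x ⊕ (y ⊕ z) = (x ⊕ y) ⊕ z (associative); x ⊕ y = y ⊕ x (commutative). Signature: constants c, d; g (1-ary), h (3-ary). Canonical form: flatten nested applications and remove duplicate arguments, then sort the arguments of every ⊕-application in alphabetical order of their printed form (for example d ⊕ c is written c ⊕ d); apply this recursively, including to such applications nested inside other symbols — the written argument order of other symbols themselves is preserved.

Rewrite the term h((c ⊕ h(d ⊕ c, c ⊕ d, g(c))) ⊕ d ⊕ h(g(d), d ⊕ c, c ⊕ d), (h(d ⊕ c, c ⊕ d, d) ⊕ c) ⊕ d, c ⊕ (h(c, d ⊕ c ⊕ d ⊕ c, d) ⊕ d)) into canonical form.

Focus inside:  (c ⊕ h(d ⊕ c, c ⊕ d, g(c))) ⊕ d ⊕ h(g(d), d ⊕ c, c ⊕ d)
Merge nested applications:  c ⊕ h(d ⊕ c, c ⊕ d, g(c)) ⊕ d ⊕ h(g(d), d ⊕ c, c ⊕ d)
Canonicalize subterm:  h(d ⊕ c, c ⊕ d, g(c))  →  h(c ⊕ d, c ⊕ d, g(c))
Inside:  h(g(d), d ⊕ c, c ⊕ d)  →  h(g(d), c ⊕ d, c ⊕ d)
Sort arguments:  c ⊕ d ⊕ h(c ⊕ d, c ⊕ d, g(c)) ⊕ h(g(d), c ⊕ d, c ⊕ d)
Rebuild:  h(c ⊕ d ⊕ h(c ⊕ d, c ⊕ d, g(c)) ⊕ h(g(d), c ⊕ d, c ⊕ d), c ⊕ d ⊕ h(c ⊕ d, c ⊕ d, d), c ⊕ d ⊕ h(c, c ⊕ d, d))

Answer: h(c ⊕ d ⊕ h(c ⊕ d, c ⊕ d, g(c)) ⊕ h(g(d), c ⊕ d, c ⊕ d), c ⊕ d ⊕ h(c ⊕ d, c ⊕ d, d), c ⊕ d ⊕ h(c, c ⊕ d, d))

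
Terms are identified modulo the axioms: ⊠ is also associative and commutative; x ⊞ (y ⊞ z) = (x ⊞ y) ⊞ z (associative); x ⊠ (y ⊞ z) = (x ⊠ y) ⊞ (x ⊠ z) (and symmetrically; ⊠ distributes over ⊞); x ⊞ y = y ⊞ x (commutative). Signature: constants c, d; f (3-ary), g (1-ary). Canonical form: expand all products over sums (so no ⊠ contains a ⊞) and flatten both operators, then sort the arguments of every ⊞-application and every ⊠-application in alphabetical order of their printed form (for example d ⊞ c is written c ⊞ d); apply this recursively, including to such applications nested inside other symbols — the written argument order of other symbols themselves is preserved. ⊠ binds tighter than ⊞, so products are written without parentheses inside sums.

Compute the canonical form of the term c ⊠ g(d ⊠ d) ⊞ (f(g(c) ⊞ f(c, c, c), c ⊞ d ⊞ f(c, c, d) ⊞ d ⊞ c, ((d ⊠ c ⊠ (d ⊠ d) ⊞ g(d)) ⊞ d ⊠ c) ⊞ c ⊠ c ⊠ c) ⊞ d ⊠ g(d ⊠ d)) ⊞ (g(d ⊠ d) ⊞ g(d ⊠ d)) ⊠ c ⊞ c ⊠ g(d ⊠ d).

Distribute:  c ⊠ g(d ⊠ d) ⊞ f(f(c, c, c) ⊞ g(c), c ⊞ c ⊞ d ⊞ d ⊞ f(c, c, d), c ⊠ c ⊠ c ⊞ c ⊠ d ⊞ c ⊠ d ⊠ d ⊠ d ⊞ g(d)) ⊞ d ⊠ g(d ⊠ d) ⊞ c ⊠ g(d ⊠ d) ⊞ c ⊠ g(d ⊠ d) ⊞ c ⊠ g(d ⊠ d)
Sort arguments:  c ⊠ g(d ⊠ d) ⊞ c ⊠ g(d ⊠ d) ⊞ c ⊠ g(d ⊠ d) ⊞ c ⊠ g(d ⊠ d) ⊞ d ⊠ g(d ⊠ d) ⊞ f(f(c, c, c) ⊞ g(c), c ⊞ c ⊞ d ⊞ d ⊞ f(c, c, d), c ⊠ c ⊠ c ⊞ c ⊠ d ⊞ c ⊠ d ⊠ d ⊠ d ⊞ g(d))

Answer: c ⊠ g(d ⊠ d) ⊞ c ⊠ g(d ⊠ d) ⊞ c ⊠ g(d ⊠ d) ⊞ c ⊠ g(d ⊠ d) ⊞ d ⊠ g(d ⊠ d) ⊞ f(f(c, c, c) ⊞ g(c), c ⊞ c ⊞ d ⊞ d ⊞ f(c, c, d), c ⊠ c ⊠ c ⊞ c ⊠ d ⊞ c ⊠ d ⊠ d ⊠ d ⊞ g(d))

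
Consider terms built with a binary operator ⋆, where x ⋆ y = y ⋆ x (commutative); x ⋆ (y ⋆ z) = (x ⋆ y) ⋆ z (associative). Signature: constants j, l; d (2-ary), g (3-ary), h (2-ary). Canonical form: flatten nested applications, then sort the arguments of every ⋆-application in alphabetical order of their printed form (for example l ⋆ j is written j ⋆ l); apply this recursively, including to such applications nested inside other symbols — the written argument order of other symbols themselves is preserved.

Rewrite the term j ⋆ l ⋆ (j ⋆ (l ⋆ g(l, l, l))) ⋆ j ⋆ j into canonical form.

Flatten:  j ⋆ l ⋆ j ⋆ l ⋆ g(l, l, l) ⋆ j ⋆ j
Sort arguments:  g(l, l, l) ⋆ j ⋆ j ⋆ j ⋆ j ⋆ l ⋆ l

Answer: g(l, l, l) ⋆ j ⋆ j ⋆ j ⋆ j ⋆ l ⋆ l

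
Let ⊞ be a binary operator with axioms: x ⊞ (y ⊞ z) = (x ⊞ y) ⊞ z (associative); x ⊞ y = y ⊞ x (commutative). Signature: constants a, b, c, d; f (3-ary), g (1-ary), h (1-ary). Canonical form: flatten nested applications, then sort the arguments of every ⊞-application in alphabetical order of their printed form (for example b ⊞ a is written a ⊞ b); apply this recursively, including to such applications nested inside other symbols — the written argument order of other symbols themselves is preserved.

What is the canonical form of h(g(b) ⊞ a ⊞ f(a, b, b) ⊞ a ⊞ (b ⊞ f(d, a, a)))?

Descend into:  g(b) ⊞ a ⊞ f(a, b, b) ⊞ a ⊞ (b ⊞ f(d, a, a))
Merge nested applications:  g(b) ⊞ a ⊞ f(a, b, b) ⊞ a ⊞ b ⊞ f(d, a, a)
Sort arguments:  a ⊞ a ⊞ b ⊞ f(a, b, b) ⊞ f(d, a, a) ⊞ g(b)
Put back:  h(a ⊞ a ⊞ b ⊞ f(a, b, b) ⊞ f(d, a, a) ⊞ g(b))

Answer: h(a ⊞ a ⊞ b ⊞ f(a, b, b) ⊞ f(d, a, a) ⊞ g(b))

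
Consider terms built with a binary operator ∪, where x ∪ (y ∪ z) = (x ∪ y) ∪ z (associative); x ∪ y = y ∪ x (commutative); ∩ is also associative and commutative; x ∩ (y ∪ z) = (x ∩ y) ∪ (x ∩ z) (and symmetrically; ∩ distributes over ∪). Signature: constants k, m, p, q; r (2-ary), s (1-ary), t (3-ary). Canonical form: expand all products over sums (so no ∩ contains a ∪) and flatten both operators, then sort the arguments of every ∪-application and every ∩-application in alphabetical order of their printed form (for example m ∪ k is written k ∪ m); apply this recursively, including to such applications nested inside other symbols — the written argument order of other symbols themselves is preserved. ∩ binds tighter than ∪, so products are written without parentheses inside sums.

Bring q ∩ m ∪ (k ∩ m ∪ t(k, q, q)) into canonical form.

Flatten:  m ∩ q ∪ k ∩ m ∪ t(k, q, q)
Sort:  k ∩ m ∪ m ∩ q ∪ t(k, q, q)

Answer: k ∩ m ∪ m ∩ q ∪ t(k, q, q)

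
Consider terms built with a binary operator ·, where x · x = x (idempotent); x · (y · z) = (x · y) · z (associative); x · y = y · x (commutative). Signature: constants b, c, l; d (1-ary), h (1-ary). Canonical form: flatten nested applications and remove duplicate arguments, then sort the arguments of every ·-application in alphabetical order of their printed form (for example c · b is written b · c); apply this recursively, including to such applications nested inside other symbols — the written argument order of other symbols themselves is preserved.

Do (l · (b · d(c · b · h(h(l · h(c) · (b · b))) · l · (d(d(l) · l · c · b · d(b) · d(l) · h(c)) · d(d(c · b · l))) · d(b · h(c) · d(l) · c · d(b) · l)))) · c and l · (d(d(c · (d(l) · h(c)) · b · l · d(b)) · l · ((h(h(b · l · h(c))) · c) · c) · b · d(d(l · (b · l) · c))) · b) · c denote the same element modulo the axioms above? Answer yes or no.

Left:  (l · (b · d(c · b · h(h(l · h(c) · (b · b))) · l · (d(d(l) · l · c · b · d(b) · d(l) · h(c)) · d(d(c · b · l))) · d(b · h(c) · d(l) · c · d(b) · l)))) · c
  Un-nest:  l · b · d(c · b · h(h(l · h(c) · (b · b))) · l · (d(d(l) · l · c · b · d(b) · d(l) · h(c)) · d(d(c · b · l))) · d(b · h(c) · d(l) · c · d(b) · l)) · c
  Simplify inside:  d(c · b · h(h(l · h(c) · (b · b))) · l · (d(d(l) · l · c · b · d(b) · d(l) · h(c)) · d(d(c · b · l))) · d(b · h(c) · d(l) · c · d(b) · l))  →  d(b · c · d(b · c · d(b) · d(l) · h(c) · l) · d(d(b · c · l)) · h(h(b · h(c) · l)) · l)
  Sort:  b · c · d(b · c · d(b · c · d(b) · d(l) · h(c) · l) · d(d(b · c · l)) · h(h(b · h(c) · l)) · l) · l
Right:  l · (d(d(c · (d(l) · h(c)) · b · l · d(b)) · l · ((h(h(b · l · h(c))) · c) · c) · b · d(d(l · (b · l) · c))) · b) · c
  Merge nested applications:  l · d(d(c · (d(l) · h(c)) · b · l · d(b)) · l · ((h(h(b · l · h(c))) · c) · c) · b · d(d(l · (b · l) · c))) · b · c
  Simplify inside:  d(d(c · (d(l) · h(c)) · b · l · d(b)) · l · ((h(h(b · l · h(c))) · c) · c) · b · d(d(l · (b · l) · c)))  →  d(b · c · d(b · c · d(b) · d(l) · h(c) · l) · d(d(b · c · l)) · h(h(b · h(c) · l)) · l)
  Sort arguments:  b · c · d(b · c · d(b · c · d(b) · d(l) · h(c) · l) · d(d(b · c · l)) · h(h(b · h(c) · l)) · l) · l

Answer: yes — both canonical forms are b · c · d(b · c · d(b · c · d(b) · d(l) · h(c) · l) · d(d(b · c · l)) · h(h(b · h(c) · l)) · l) · l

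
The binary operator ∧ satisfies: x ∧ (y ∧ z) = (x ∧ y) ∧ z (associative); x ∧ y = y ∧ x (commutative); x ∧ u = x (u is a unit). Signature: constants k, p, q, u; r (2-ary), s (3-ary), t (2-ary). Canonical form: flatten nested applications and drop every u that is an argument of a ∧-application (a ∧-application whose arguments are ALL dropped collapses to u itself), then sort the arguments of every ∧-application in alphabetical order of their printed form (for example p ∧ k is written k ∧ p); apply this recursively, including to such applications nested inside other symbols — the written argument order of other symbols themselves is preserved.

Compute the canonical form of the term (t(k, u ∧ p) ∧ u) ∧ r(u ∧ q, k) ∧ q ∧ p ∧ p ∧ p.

Un-nest:  t(k, u ∧ p) ∧ u ∧ r(u ∧ q, k) ∧ q ∧ p ∧ p ∧ p
Canonicalize subterm:  t(k, u ∧ p)  →  t(k, p)
Canonicalize subterm:  r(u ∧ q, k)  →  r(q, k)
Drop the unit:  drop u
Sort:  p ∧ p ∧ p ∧ q ∧ r(q, k) ∧ t(k, p)

Answer: p ∧ p ∧ p ∧ q ∧ r(q, k) ∧ t(k, p)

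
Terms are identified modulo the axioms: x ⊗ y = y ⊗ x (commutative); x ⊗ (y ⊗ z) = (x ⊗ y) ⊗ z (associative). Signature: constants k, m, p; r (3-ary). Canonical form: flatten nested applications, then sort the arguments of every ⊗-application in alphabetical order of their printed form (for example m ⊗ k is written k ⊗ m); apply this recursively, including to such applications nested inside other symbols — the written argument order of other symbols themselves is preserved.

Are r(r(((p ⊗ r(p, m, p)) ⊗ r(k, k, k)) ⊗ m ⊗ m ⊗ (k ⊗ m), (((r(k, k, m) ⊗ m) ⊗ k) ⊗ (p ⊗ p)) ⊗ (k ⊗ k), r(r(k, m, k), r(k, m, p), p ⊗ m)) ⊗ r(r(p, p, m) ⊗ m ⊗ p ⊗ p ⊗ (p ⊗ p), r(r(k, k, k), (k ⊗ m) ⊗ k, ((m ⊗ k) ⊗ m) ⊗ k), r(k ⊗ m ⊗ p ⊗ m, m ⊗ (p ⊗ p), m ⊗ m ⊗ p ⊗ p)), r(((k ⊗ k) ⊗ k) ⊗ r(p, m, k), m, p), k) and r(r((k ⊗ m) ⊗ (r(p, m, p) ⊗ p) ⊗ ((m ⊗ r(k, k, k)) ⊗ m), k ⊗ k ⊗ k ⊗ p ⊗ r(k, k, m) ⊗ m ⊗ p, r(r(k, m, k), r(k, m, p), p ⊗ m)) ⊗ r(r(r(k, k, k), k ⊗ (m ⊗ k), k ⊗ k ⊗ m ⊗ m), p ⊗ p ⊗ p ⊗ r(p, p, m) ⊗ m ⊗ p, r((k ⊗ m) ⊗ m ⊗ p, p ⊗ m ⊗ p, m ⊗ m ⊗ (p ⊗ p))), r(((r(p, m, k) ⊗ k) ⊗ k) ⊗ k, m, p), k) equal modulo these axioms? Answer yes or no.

Answer: no — r(r(k ⊗ m ⊗ m ⊗ m ⊗ p ⊗ r(k, k, k) ⊗ r(p, m, p), k ⊗ k ⊗ k ⊗ m ⊗ p ⊗ p ⊗ r(k, k, m), r(r(k, m, k), r(k, m, p), m ⊗ p)) ⊗ r(m ⊗ p ⊗ p ⊗ p ⊗ p ⊗ r(p, p, m), r(r(k, k, k), k ⊗ k ⊗ m, k ⊗ k ⊗ m ⊗ m), r(k ⊗ m ⊗ m ⊗ p, m ⊗ p ⊗ p, m ⊗ m ⊗ p ⊗ p)), r(k ⊗ k ⊗ k ⊗ r(p, m, k), m, p), k) vs r(r(k ⊗ m ⊗ m ⊗ m ⊗ p ⊗ r(k, k, k) ⊗ r(p, m, p), k ⊗ k ⊗ k ⊗ m ⊗ p ⊗ p ⊗ r(k, k, m), r(r(k, m, k), r(k, m, p), m ⊗ p)) ⊗ r(r(r(k, k, k), k ⊗ k ⊗ m, k ⊗ k ⊗ m ⊗ m), m ⊗ p ⊗ p ⊗ p ⊗ p ⊗ r(p, p, m), r(k ⊗ m ⊗ m ⊗ p, m ⊗ p ⊗ p, m ⊗ m ⊗ p ⊗ p)), r(k ⊗ k ⊗ k ⊗ r(p, m, k), m, p), k)

Derivation:
Left:  r(r(((p ⊗ r(p, m, p)) ⊗ r(k, k, k)) ⊗ m ⊗ m ⊗ (k ⊗ m), (((r(k, k, m) ⊗ m) ⊗ k) ⊗ (p ⊗ p)) ⊗ (k ⊗ k), r(r(k, m, k), r(k, m, p), p ⊗ m)) ⊗ r(r(p, p, m) ⊗ m ⊗ p ⊗ p ⊗ (p ⊗ p), r(r(k, k, k), (k ⊗ m) ⊗ k, ((m ⊗ k) ⊗ m) ⊗ k), r(k ⊗ m ⊗ p ⊗ m, m ⊗ (p ⊗ p), m ⊗ m ⊗ p ⊗ p)), r(((k ⊗ k) ⊗ k) ⊗ r(p, m, k), m, p), k)
  Focus inside:  r(((p ⊗ r(p, m, p)) ⊗ r(k, k, k)) ⊗ m ⊗ m ⊗ (k ⊗ m), (((r(k, k, m) ⊗ m) ⊗ k) ⊗ (p ⊗ p)) ⊗ (k ⊗ k), r(r(k, m, k), r(k, m, p), p ⊗ m)) ⊗ r(r(p, p, m) ⊗ m ⊗ p ⊗ p ⊗ (p ⊗ p), r(r(k, k, k), (k ⊗ m) ⊗ k, ((m ⊗ k) ⊗ m) ⊗ k), r(k ⊗ m ⊗ p ⊗ m, m ⊗ (p ⊗ p), m ⊗ m ⊗ p ⊗ p))
  Inside:  r(((p ⊗ r(p, m, p)) ⊗ r(k, k, k)) ⊗ m ⊗ m ⊗ (k ⊗ m), (((r(k, k, m) ⊗ m) ⊗ k) ⊗ (p ⊗ p)) ⊗ (k ⊗ k), r(r(k, m, k), r(k, m, p), p ⊗ m))  →  r(k ⊗ m ⊗ m ⊗ m ⊗ p ⊗ r(k, k, k) ⊗ r(p, m, p), k ⊗ k ⊗ k ⊗ m ⊗ p ⊗ p ⊗ r(k, k, m), r(r(k, m, k), r(k, m, p), m ⊗ p))
  Inside:  r(r(p, p, m) ⊗ m ⊗ p ⊗ p ⊗ (p ⊗ p), r(r(k, k, k), (k ⊗ m) ⊗ k, ((m ⊗ k) ⊗ m) ⊗ k), r(k ⊗ m ⊗ p ⊗ m, m ⊗ (p ⊗ p), m ⊗ m ⊗ p ⊗ p))  →  r(m ⊗ p ⊗ p ⊗ p ⊗ p ⊗ r(p, p, m), r(r(k, k, k), k ⊗ k ⊗ m, k ⊗ k ⊗ m ⊗ m), r(k ⊗ m ⊗ m ⊗ p, m ⊗ p ⊗ p, m ⊗ m ⊗ p ⊗ p))
  Sort:  r(k ⊗ m ⊗ m ⊗ m ⊗ p ⊗ r(k, k, k) ⊗ r(p, m, p), k ⊗ k ⊗ k ⊗ m ⊗ p ⊗ p ⊗ r(k, k, m), r(r(k, m, k), r(k, m, p), m ⊗ p)) ⊗ r(m ⊗ p ⊗ p ⊗ p ⊗ p ⊗ r(p, p, m), r(r(k, k, k), k ⊗ k ⊗ m, k ⊗ k ⊗ m ⊗ m), r(k ⊗ m ⊗ m ⊗ p, m ⊗ p ⊗ p, m ⊗ m ⊗ p ⊗ p))
  Rebuild:  r(r(k ⊗ m ⊗ m ⊗ m ⊗ p ⊗ r(k, k, k) ⊗ r(p, m, p), k ⊗ k ⊗ k ⊗ m ⊗ p ⊗ p ⊗ r(k, k, m), r(r(k, m, k), r(k, m, p), m ⊗ p)) ⊗ r(m ⊗ p ⊗ p ⊗ p ⊗ p ⊗ r(p, p, m), r(r(k, k, k), k ⊗ k ⊗ m, k ⊗ k ⊗ m ⊗ m), r(k ⊗ m ⊗ m ⊗ p, m ⊗ p ⊗ p, m ⊗ m ⊗ p ⊗ p)), r(k ⊗ k ⊗ k ⊗ r(p, m, k), m, p), k)
Right:  r(r((k ⊗ m) ⊗ (r(p, m, p) ⊗ p) ⊗ ((m ⊗ r(k, k, k)) ⊗ m), k ⊗ k ⊗ k ⊗ p ⊗ r(k, k, m) ⊗ m ⊗ p, r(r(k, m, k), r(k, m, p), p ⊗ m)) ⊗ r(r(r(k, k, k), k ⊗ (m ⊗ k), k ⊗ k ⊗ m ⊗ m), p ⊗ p ⊗ p ⊗ r(p, p, m) ⊗ m ⊗ p, r((k ⊗ m) ⊗ m ⊗ p, p ⊗ m ⊗ p, m ⊗ m ⊗ (p ⊗ p))), r(((r(p, m, k) ⊗ k) ⊗ k) ⊗ k, m, p), k)
  Focus inside:  r((k ⊗ m) ⊗ (r(p, m, p) ⊗ p) ⊗ ((m ⊗ r(k, k, k)) ⊗ m), k ⊗ k ⊗ k ⊗ p ⊗ r(k, k, m) ⊗ m ⊗ p, r(r(k, m, k), r(k, m, p), p ⊗ m)) ⊗ r(r(r(k, k, k), k ⊗ (m ⊗ k), k ⊗ k ⊗ m ⊗ m), p ⊗ p ⊗ p ⊗ r(p, p, m) ⊗ m ⊗ p, r((k ⊗ m) ⊗ m ⊗ p, p ⊗ m ⊗ p, m ⊗ m ⊗ (p ⊗ p)))
  Simplify inside:  r((k ⊗ m) ⊗ (r(p, m, p) ⊗ p) ⊗ ((m ⊗ r(k, k, k)) ⊗ m), k ⊗ k ⊗ k ⊗ p ⊗ r(k, k, m) ⊗ m ⊗ p, r(r(k, m, k), r(k, m, p), p ⊗ m))  →  r(k ⊗ m ⊗ m ⊗ m ⊗ p ⊗ r(k, k, k) ⊗ r(p, m, p), k ⊗ k ⊗ k ⊗ m ⊗ p ⊗ p ⊗ r(k, k, m), r(r(k, m, k), r(k, m, p), m ⊗ p))
  Simplify inside:  r(r(r(k, k, k), k ⊗ (m ⊗ k), k ⊗ k ⊗ m ⊗ m), p ⊗ p ⊗ p ⊗ r(p, p, m) ⊗ m ⊗ p, r((k ⊗ m) ⊗ m ⊗ p, p ⊗ m ⊗ p, m ⊗ m ⊗ (p ⊗ p)))  →  r(r(r(k, k, k), k ⊗ k ⊗ m, k ⊗ k ⊗ m ⊗ m), m ⊗ p ⊗ p ⊗ p ⊗ p ⊗ r(p, p, m), r(k ⊗ m ⊗ m ⊗ p, m ⊗ p ⊗ p, m ⊗ m ⊗ p ⊗ p))
  Sort:  r(k ⊗ m ⊗ m ⊗ m ⊗ p ⊗ r(k, k, k) ⊗ r(p, m, p), k ⊗ k ⊗ k ⊗ m ⊗ p ⊗ p ⊗ r(k, k, m), r(r(k, m, k), r(k, m, p), m ⊗ p)) ⊗ r(r(r(k, k, k), k ⊗ k ⊗ m, k ⊗ k ⊗ m ⊗ m), m ⊗ p ⊗ p ⊗ p ⊗ p ⊗ r(p, p, m), r(k ⊗ m ⊗ m ⊗ p, m ⊗ p ⊗ p, m ⊗ m ⊗ p ⊗ p))
  Rebuild:  r(r(k ⊗ m ⊗ m ⊗ m ⊗ p ⊗ r(k, k, k) ⊗ r(p, m, p), k ⊗ k ⊗ k ⊗ m ⊗ p ⊗ p ⊗ r(k, k, m), r(r(k, m, k), r(k, m, p), m ⊗ p)) ⊗ r(r(r(k, k, k), k ⊗ k ⊗ m, k ⊗ k ⊗ m ⊗ m), m ⊗ p ⊗ p ⊗ p ⊗ p ⊗ r(p, p, m), r(k ⊗ m ⊗ m ⊗ p, m ⊗ p ⊗ p, m ⊗ m ⊗ p ⊗ p)), r(k ⊗ k ⊗ k ⊗ r(p, m, k), m, p), k)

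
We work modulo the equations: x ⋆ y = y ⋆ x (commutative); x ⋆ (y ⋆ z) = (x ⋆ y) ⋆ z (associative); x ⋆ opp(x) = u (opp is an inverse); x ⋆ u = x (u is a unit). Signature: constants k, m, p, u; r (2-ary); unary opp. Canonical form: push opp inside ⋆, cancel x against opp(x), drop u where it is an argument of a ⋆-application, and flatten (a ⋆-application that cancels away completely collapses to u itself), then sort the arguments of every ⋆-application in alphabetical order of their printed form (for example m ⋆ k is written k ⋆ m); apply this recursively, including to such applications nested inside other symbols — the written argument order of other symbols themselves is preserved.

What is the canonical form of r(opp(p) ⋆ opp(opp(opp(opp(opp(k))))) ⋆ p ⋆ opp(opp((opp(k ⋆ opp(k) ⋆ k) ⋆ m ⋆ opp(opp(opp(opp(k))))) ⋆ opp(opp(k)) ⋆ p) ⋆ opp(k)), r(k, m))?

Descend into:  opp(p) ⋆ opp(opp(opp(opp(opp(k))))) ⋆ p ⋆ opp(opp((opp(k ⋆ opp(k) ⋆ k) ⋆ m ⋆ opp(opp(opp(opp(k))))) ⋆ opp(opp(k)) ⋆ p) ⋆ opp(k))
Push opp inside:  distribute opp over ⋆ and collapse double opp
Collect terms:  p ⋆ k ⋆ m
Order the arguments:  k ⋆ m ⋆ p
Put back:  r(k ⋆ m ⋆ p, r(k, m))

Answer: r(k ⋆ m ⋆ p, r(k, m))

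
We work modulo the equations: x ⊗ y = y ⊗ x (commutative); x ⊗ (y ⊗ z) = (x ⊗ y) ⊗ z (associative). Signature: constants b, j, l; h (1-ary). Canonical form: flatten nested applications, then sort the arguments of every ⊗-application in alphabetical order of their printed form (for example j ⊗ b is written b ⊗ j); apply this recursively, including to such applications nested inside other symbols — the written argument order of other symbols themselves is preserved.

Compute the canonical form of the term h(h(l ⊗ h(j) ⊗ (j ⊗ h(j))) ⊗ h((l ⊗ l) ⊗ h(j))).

Answer: h(h(h(j) ⊗ h(j) ⊗ j ⊗ l) ⊗ h(h(j) ⊗ l ⊗ l))

Derivation:
Descend into:  h(l ⊗ h(j) ⊗ (j ⊗ h(j))) ⊗ h((l ⊗ l) ⊗ h(j))
Inside:  h(l ⊗ h(j) ⊗ (j ⊗ h(j)))  →  h(h(j) ⊗ h(j) ⊗ j ⊗ l)
Simplify inside:  h((l ⊗ l) ⊗ h(j))  →  h(h(j) ⊗ l ⊗ l)
Sort arguments:  h(h(j) ⊗ h(j) ⊗ j ⊗ l) ⊗ h(h(j) ⊗ l ⊗ l)
Rebuild:  h(h(h(j) ⊗ h(j) ⊗ j ⊗ l) ⊗ h(h(j) ⊗ l ⊗ l))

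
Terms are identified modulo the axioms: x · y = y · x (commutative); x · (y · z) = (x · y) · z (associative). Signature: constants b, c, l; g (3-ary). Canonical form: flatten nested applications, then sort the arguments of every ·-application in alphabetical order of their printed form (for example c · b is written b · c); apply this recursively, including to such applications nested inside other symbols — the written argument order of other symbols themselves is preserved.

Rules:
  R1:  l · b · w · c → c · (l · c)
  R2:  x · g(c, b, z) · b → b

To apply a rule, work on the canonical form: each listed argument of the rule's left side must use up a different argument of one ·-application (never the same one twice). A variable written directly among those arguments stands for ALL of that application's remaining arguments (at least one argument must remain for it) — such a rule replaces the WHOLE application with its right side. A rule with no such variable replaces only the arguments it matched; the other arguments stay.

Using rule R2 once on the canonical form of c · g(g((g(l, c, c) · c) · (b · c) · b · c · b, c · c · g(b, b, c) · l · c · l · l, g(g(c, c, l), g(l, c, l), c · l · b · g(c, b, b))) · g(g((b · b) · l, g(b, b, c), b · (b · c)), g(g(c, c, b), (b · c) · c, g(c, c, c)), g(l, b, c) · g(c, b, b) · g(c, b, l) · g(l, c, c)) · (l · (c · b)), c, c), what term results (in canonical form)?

Answer: c · g(b · c · g(b · b · b · c · c · c · g(l, c, c), c · c · c · g(b, b, c) · l · l · l, g(g(c, c, l), g(l, c, l), b)) · g(g(b · b · l, g(b, b, c), b · b · c), g(g(c, c, b), b · c · c, g(c, c, c)), g(c, b, b) · g(c, b, l) · g(l, b, c) · g(l, c, c)) · l, c, c)

Derivation:
Canonical form:  c · g(b · c · g(b · b · b · c · c · c · g(l, c, c), c · c · c · g(b, b, c) · l · l · l, g(g(c, c, l), g(l, c, l), b · c · g(c, b, b) · l)) · g(g(b · b · l, g(b, b, c), b · b · c), g(g(c, c, b), b · c · c, g(c, c, c)), g(c, b, b) · g(c, b, l) · g(l, b, c) · g(l, c, c)) · l, c, c)
R2 matches:  uses b, g(c, b, b);  x := c · l, z := b
The extension variable absorbs all remaining arguments, so the whole application is rewritten.
New term:  c · g(b · c · g(b · b · b · c · c · c · g(l, c, c), c · c · c · g(b, b, c) · l · l · l, g(g(c, c, l), g(l, c, l), b)) · g(g(b · b · l, g(b, b, c), b · b · c), g(g(c, c, b), b · c · c, g(c, c, c)), g(c, b, b) · g(c, b, l) · g(l, b, c) · g(l, c, c)) · l, c, c)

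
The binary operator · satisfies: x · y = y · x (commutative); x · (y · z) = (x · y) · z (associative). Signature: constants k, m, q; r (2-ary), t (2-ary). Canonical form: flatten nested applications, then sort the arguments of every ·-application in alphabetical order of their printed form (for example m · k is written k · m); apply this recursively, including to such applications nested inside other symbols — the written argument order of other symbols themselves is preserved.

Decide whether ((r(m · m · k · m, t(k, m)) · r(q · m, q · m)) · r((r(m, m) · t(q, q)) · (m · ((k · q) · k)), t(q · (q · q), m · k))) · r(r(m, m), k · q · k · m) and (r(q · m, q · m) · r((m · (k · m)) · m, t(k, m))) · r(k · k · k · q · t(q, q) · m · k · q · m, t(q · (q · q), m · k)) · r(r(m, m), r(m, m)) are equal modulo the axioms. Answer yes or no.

Answer: no — r(k · k · m · q · r(m, m) · t(q, q), t(q · q · q, k · m)) · r(k · m · m · m, t(k, m)) · r(m · q, m · q) · r(r(m, m), k · k · m · q) vs r(k · k · k · k · m · m · q · q · t(q, q), t(q · q · q, k · m)) · r(k · m · m · m, t(k, m)) · r(m · q, m · q) · r(r(m, m), r(m, m))

Derivation:
Left:  ((r(m · m · k · m, t(k, m)) · r(q · m, q · m)) · r((r(m, m) · t(q, q)) · (m · ((k · q) · k)), t(q · (q · q), m · k))) · r(r(m, m), k · q · k · m)
  Flatten:  r(m · m · k · m, t(k, m)) · r(q · m, q · m) · r((r(m, m) · t(q, q)) · (m · ((k · q) · k)), t(q · (q · q), m · k)) · r(r(m, m), k · q · k · m)
  Inside:  r(m · m · k · m, t(k, m))  →  r(k · m · m · m, t(k, m))
  Inside:  r(q · m, q · m)  →  r(m · q, m · q)
  Canonicalize subterm:  r((r(m, m) · t(q, q)) · (m · ((k · q) · k)), t(q · (q · q), m · k))  →  r(k · k · m · q · r(m, m) · t(q, q), t(q · q · q, k · m))
  Sort arguments:  r(k · k · m · q · r(m, m) · t(q, q), t(q · q · q, k · m)) · r(k · m · m · m, t(k, m)) · r(m · q, m · q) · r(r(m, m), k · k · m · q)
Right:  (r(q · m, q · m) · r((m · (k · m)) · m, t(k, m))) · r(k · k · k · q · t(q, q) · m · k · q · m, t(q · (q · q), m · k)) · r(r(m, m), r(m, m))
  Flatten:  r(q · m, q · m) · r((m · (k · m)) · m, t(k, m)) · r(k · k · k · q · t(q, q) · m · k · q · m, t(q · (q · q), m · k)) · r(r(m, m), r(m, m))
  Inside:  r(q · m, q · m)  →  r(m · q, m · q)
  Inside:  r((m · (k · m)) · m, t(k, m))  →  r(k · m · m · m, t(k, m))
  Inside:  r(k · k · k · q · t(q, q) · m · k · q · m, t(q · (q · q), m · k))  →  r(k · k · k · k · m · m · q · q · t(q, q), t(q · q · q, k · m))
  Sort:  r(k · k · k · k · m · m · q · q · t(q, q), t(q · q · q, k · m)) · r(k · m · m · m, t(k, m)) · r(m · q, m · q) · r(r(m, m), r(m, m))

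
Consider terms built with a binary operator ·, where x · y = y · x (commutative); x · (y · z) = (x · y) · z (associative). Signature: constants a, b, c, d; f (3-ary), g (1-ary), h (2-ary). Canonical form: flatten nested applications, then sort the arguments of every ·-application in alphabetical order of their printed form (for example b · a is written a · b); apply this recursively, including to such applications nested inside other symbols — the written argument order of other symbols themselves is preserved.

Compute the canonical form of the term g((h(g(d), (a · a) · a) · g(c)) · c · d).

Focus inside:  (h(g(d), (a · a) · a) · g(c)) · c · d
Merge nested applications:  h(g(d), (a · a) · a) · g(c) · c · d
Inside:  h(g(d), (a · a) · a)  →  h(g(d), a · a · a)
Sort arguments:  c · d · g(c) · h(g(d), a · a · a)
Rebuild:  g(c · d · g(c) · h(g(d), a · a · a))

Answer: g(c · d · g(c) · h(g(d), a · a · a))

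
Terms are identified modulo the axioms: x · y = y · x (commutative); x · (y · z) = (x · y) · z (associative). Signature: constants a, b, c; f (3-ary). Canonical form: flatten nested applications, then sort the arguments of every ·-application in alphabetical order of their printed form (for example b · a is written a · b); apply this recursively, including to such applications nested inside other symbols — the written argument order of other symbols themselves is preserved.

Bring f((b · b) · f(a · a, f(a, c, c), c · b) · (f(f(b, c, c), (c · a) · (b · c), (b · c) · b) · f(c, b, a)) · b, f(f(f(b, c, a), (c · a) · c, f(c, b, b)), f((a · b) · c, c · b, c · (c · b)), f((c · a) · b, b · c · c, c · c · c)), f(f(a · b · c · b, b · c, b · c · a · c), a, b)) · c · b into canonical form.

Inside:  f((b · b) · f(a · a, f(a, c, c), c · b) · (f(f(b, c, c), (c · a) · (b · c), (b · c) · b) · f(c, b, a)) · b, f(f(f(b, c, a), (c · a) · c, f(c, b, b)), f((a · b) · c, c · b, c · (c · b)), f((c · a) · b, b · c · c, c · c · c)), f(f(a · b · c · b, b · c, b · c · a · c), a, b))  →  f(b · b · b · f(a · a, f(a, c, c), b · c) · f(c, b, a) · f(f(b, c, c), a · b · c · c, b · b · c), f(f(f(b, c, a), a · c · c, f(c, b, b)), f(a · b · c, b · c, b · c · c), f(a · b · c, b · c · c, c · c · c)), f(f(a · b · b · c, b · c, a · b · c · c), a, b))
Sort arguments:  b · c · f(b · b · b · f(a · a, f(a, c, c), b · c) · f(c, b, a) · f(f(b, c, c), a · b · c · c, b · b · c), f(f(f(b, c, a), a · c · c, f(c, b, b)), f(a · b · c, b · c, b · c · c), f(a · b · c, b · c · c, c · c · c)), f(f(a · b · b · c, b · c, a · b · c · c), a, b))

Answer: b · c · f(b · b · b · f(a · a, f(a, c, c), b · c) · f(c, b, a) · f(f(b, c, c), a · b · c · c, b · b · c), f(f(f(b, c, a), a · c · c, f(c, b, b)), f(a · b · c, b · c, b · c · c), f(a · b · c, b · c · c, c · c · c)), f(f(a · b · b · c, b · c, a · b · c · c), a, b))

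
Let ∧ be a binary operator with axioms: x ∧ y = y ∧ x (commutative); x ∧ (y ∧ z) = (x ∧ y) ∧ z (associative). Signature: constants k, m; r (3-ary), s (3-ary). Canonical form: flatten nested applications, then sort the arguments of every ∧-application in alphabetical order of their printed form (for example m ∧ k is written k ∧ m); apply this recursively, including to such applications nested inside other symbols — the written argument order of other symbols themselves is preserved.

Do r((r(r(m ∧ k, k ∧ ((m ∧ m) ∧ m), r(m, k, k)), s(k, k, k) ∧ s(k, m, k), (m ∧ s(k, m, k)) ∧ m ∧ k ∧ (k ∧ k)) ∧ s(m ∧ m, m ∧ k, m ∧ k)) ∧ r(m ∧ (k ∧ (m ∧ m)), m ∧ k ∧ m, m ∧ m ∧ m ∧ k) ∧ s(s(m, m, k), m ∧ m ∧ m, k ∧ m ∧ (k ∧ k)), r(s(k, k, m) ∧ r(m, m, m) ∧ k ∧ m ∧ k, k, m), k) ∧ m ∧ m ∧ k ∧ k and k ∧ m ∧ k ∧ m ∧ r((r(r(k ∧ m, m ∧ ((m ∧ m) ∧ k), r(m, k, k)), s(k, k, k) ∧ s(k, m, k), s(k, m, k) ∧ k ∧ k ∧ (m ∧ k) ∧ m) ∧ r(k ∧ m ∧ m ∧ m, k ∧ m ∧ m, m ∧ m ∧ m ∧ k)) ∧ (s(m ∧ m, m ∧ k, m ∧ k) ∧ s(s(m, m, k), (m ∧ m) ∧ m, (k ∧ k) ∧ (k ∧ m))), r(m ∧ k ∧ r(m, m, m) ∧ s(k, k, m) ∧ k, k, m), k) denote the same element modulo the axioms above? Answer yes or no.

Answer: yes — both canonical forms are k ∧ k ∧ m ∧ m ∧ r(r(k ∧ m ∧ m ∧ m, k ∧ m ∧ m, k ∧ m ∧ m ∧ m) ∧ r(r(k ∧ m, k ∧ m ∧ m ∧ m, r(m, k, k)), s(k, k, k) ∧ s(k, m, k), k ∧ k ∧ k ∧ m ∧ m ∧ s(k, m, k)) ∧ s(m ∧ m, k ∧ m, k ∧ m) ∧ s(s(m, m, k), m ∧ m ∧ m, k ∧ k ∧ k ∧ m), r(k ∧ k ∧ m ∧ r(m, m, m) ∧ s(k, k, m), k, m), k)

Derivation:
Left:  r((r(r(m ∧ k, k ∧ ((m ∧ m) ∧ m), r(m, k, k)), s(k, k, k) ∧ s(k, m, k), (m ∧ s(k, m, k)) ∧ m ∧ k ∧ (k ∧ k)) ∧ s(m ∧ m, m ∧ k, m ∧ k)) ∧ r(m ∧ (k ∧ (m ∧ m)), m ∧ k ∧ m, m ∧ m ∧ m ∧ k) ∧ s(s(m, m, k), m ∧ m ∧ m, k ∧ m ∧ (k ∧ k)), r(s(k, k, m) ∧ r(m, m, m) ∧ k ∧ m ∧ k, k, m), k) ∧ m ∧ m ∧ k ∧ k
  Canonicalize subterm:  r((r(r(m ∧ k, k ∧ ((m ∧ m) ∧ m), r(m, k, k)), s(k, k, k) ∧ s(k, m, k), (m ∧ s(k, m, k)) ∧ m ∧ k ∧ (k ∧ k)) ∧ s(m ∧ m, m ∧ k, m ∧ k)) ∧ r(m ∧ (k ∧ (m ∧ m)), m ∧ k ∧ m, m ∧ m ∧ m ∧ k) ∧ s(s(m, m, k), m ∧ m ∧ m, k ∧ m ∧ (k ∧ k)), r(s(k, k, m) ∧ r(m, m, m) ∧ k ∧ m ∧ k, k, m), k)  →  r(r(k ∧ m ∧ m ∧ m, k ∧ m ∧ m, k ∧ m ∧ m ∧ m) ∧ r(r(k ∧ m, k ∧ m ∧ m ∧ m, r(m, k, k)), s(k, k, k) ∧ s(k, m, k), k ∧ k ∧ k ∧ m ∧ m ∧ s(k, m, k)) ∧ s(m ∧ m, k ∧ m, k ∧ m) ∧ s(s(m, m, k), m ∧ m ∧ m, k ∧ k ∧ k ∧ m), r(k ∧ k ∧ m ∧ r(m, m, m) ∧ s(k, k, m), k, m), k)
  Sort:  k ∧ k ∧ m ∧ m ∧ r(r(k ∧ m ∧ m ∧ m, k ∧ m ∧ m, k ∧ m ∧ m ∧ m) ∧ r(r(k ∧ m, k ∧ m ∧ m ∧ m, r(m, k, k)), s(k, k, k) ∧ s(k, m, k), k ∧ k ∧ k ∧ m ∧ m ∧ s(k, m, k)) ∧ s(m ∧ m, k ∧ m, k ∧ m) ∧ s(s(m, m, k), m ∧ m ∧ m, k ∧ k ∧ k ∧ m), r(k ∧ k ∧ m ∧ r(m, m, m) ∧ s(k, k, m), k, m), k)
Right:  k ∧ m ∧ k ∧ m ∧ r((r(r(k ∧ m, m ∧ ((m ∧ m) ∧ k), r(m, k, k)), s(k, k, k) ∧ s(k, m, k), s(k, m, k) ∧ k ∧ k ∧ (m ∧ k) ∧ m) ∧ r(k ∧ m ∧ m ∧ m, k ∧ m ∧ m, m ∧ m ∧ m ∧ k)) ∧ (s(m ∧ m, m ∧ k, m ∧ k) ∧ s(s(m, m, k), (m ∧ m) ∧ m, (k ∧ k) ∧ (k ∧ m))), r(m ∧ k ∧ r(m, m, m) ∧ s(k, k, m) ∧ k, k, m), k)
  Canonicalize subterm:  r((r(r(k ∧ m, m ∧ ((m ∧ m) ∧ k), r(m, k, k)), s(k, k, k) ∧ s(k, m, k), s(k, m, k) ∧ k ∧ k ∧ (m ∧ k) ∧ m) ∧ r(k ∧ m ∧ m ∧ m, k ∧ m ∧ m, m ∧ m ∧ m ∧ k)) ∧ (s(m ∧ m, m ∧ k, m ∧ k) ∧ s(s(m, m, k), (m ∧ m) ∧ m, (k ∧ k) ∧ (k ∧ m))), r(m ∧ k ∧ r(m, m, m) ∧ s(k, k, m) ∧ k, k, m), k)  →  r(r(k ∧ m ∧ m ∧ m, k ∧ m ∧ m, k ∧ m ∧ m ∧ m) ∧ r(r(k ∧ m, k ∧ m ∧ m ∧ m, r(m, k, k)), s(k, k, k) ∧ s(k, m, k), k ∧ k ∧ k ∧ m ∧ m ∧ s(k, m, k)) ∧ s(m ∧ m, k ∧ m, k ∧ m) ∧ s(s(m, m, k), m ∧ m ∧ m, k ∧ k ∧ k ∧ m), r(k ∧ k ∧ m ∧ r(m, m, m) ∧ s(k, k, m), k, m), k)
  Order the arguments:  k ∧ k ∧ m ∧ m ∧ r(r(k ∧ m ∧ m ∧ m, k ∧ m ∧ m, k ∧ m ∧ m ∧ m) ∧ r(r(k ∧ m, k ∧ m ∧ m ∧ m, r(m, k, k)), s(k, k, k) ∧ s(k, m, k), k ∧ k ∧ k ∧ m ∧ m ∧ s(k, m, k)) ∧ s(m ∧ m, k ∧ m, k ∧ m) ∧ s(s(m, m, k), m ∧ m ∧ m, k ∧ k ∧ k ∧ m), r(k ∧ k ∧ m ∧ r(m, m, m) ∧ s(k, k, m), k, m), k)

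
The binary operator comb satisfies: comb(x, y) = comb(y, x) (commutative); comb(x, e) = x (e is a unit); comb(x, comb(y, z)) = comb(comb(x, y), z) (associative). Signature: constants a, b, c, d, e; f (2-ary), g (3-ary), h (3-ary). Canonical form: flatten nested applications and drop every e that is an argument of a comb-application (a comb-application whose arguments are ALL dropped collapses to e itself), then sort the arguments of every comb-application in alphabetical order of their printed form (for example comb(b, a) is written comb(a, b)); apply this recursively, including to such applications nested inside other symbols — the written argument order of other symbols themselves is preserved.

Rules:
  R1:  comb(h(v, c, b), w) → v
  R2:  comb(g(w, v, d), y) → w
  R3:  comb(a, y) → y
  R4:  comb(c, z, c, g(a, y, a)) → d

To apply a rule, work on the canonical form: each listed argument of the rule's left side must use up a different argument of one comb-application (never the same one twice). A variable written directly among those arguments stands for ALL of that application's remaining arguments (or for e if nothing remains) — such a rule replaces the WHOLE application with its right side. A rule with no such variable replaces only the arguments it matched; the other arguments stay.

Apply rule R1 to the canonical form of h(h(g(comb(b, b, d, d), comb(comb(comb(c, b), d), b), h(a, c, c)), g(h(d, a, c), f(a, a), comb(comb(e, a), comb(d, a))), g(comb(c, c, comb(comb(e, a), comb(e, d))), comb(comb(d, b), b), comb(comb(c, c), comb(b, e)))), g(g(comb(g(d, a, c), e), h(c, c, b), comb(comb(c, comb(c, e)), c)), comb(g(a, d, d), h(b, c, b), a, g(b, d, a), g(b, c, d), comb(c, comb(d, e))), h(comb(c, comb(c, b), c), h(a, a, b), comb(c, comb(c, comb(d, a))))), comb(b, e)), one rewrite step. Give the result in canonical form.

Canonical form:  h(h(g(comb(b, b, d, d), comb(b, b, c, d), h(a, c, c)), g(h(d, a, c), f(a, a), comb(a, a, d)), g(comb(a, c, c, d), comb(b, b, d), comb(b, c, c))), g(g(g(d, a, c), h(c, c, b), comb(c, c, c)), comb(a, c, d, g(a, d, d), g(b, c, d), g(b, d, a), h(b, c, b)), h(comb(b, c, c, c), h(a, a, b), comb(a, c, c, d))), b)
R1 matches:  uses h(b, c, b);  v := b, w := comb(a, c, d, g(a, d, d), g(b, c, d), g(b, d, a))
Every leftover argument binds to the variable; the entire application is replaced.
Result:  h(h(g(comb(b, b, d, d), comb(b, b, c, d), h(a, c, c)), g(h(d, a, c), f(a, a), comb(a, a, d)), g(comb(a, c, c, d), comb(b, b, d), comb(b, c, c))), g(g(g(d, a, c), h(c, c, b), comb(c, c, c)), b, h(comb(b, c, c, c), h(a, a, b), comb(a, c, c, d))), b)

Answer: h(h(g(comb(b, b, d, d), comb(b, b, c, d), h(a, c, c)), g(h(d, a, c), f(a, a), comb(a, a, d)), g(comb(a, c, c, d), comb(b, b, d), comb(b, c, c))), g(g(g(d, a, c), h(c, c, b), comb(c, c, c)), b, h(comb(b, c, c, c), h(a, a, b), comb(a, c, c, d))), b)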